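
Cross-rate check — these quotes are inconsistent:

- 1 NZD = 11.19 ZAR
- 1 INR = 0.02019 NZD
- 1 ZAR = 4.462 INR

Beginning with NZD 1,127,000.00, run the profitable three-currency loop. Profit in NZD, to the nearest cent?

Profitable loop is NZD → ZAR → INR → NZD:
NZD 1,127,000.00 × 11.19 = ZAR 12,611,130.00
ZAR 12,611,130.00 × 4.462 = INR 56,270,862.06
INR 56,270,862.06 × 0.02019 = NZD 1,136,108.70
Profit = NZD 1,136,108.70 − NZD 1,127,000.00

Profit: NZD 9,108.70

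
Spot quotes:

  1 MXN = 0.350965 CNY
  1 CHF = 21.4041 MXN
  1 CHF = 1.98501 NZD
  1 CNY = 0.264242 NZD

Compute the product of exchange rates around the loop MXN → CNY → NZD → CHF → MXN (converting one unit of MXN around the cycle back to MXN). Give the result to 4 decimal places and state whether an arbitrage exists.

1.0000 (no arbitrage)

Around MXN → CNY → NZD → CHF → MXN: 1 × 0.350965 × 0.264242 ÷ 1.98501 × 21.4041 = 1.000000
Product ≈ 1 (deviation 0.000%, within rounding noise).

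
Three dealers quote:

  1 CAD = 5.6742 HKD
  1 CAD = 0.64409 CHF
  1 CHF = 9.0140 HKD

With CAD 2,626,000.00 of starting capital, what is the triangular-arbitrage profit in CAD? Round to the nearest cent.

Profitable loop is CAD → CHF → HKD → CAD:
CAD 2,626,000.00 × 0.64409 = CHF 1,691,380.34
CHF 1,691,380.34 × 9.0140 = HKD 15,246,102.38
HKD 15,246,102.38 ÷ 5.6742 = CAD 2,686,916.64
Profit = CAD 2,686,916.64 − CAD 2,626,000.00

Profit: CAD 60,916.64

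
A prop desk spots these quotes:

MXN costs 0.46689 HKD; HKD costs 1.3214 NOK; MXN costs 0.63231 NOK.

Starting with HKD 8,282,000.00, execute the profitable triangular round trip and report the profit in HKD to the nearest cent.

Profit: HKD 206,215.59

Profitable loop is HKD → MXN → NOK → HKD:
HKD 8,282,000.00 ÷ 0.46689 = MXN 17,738,653.64
MXN 17,738,653.64 × 0.63231 = NOK 11,216,328.09
NOK 11,216,328.09 ÷ 1.3214 = HKD 8,488,215.59
Profit = HKD 8,488,215.59 − HKD 8,282,000.00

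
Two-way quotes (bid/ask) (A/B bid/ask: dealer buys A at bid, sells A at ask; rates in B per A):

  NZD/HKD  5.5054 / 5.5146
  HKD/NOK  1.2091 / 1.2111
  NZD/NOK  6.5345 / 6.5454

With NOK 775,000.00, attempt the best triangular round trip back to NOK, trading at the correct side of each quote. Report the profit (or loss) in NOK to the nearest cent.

Best loop NOK → NZD → HKD → NOK:
NOK 775,000.00 ÷ 6.5454 (buy NZD at ask) = NZD 118,403.76
NZD 118,403.76 × 5.5054 (sell NZD at bid) = HKD 651,860.08
HKD 651,860.08 × 1.2091 (sell HKD at bid) = NOK 788,164.03

Net profit: NOK 13,164.03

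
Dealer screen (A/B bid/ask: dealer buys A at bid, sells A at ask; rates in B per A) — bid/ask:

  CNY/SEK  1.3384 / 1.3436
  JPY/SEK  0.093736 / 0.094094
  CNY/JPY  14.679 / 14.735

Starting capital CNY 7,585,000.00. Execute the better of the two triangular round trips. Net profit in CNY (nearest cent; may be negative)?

Best loop CNY → JPY → SEK → CNY:
CNY 7,585,000.00 × 14.679 (sell CNY at bid) = JPY 111,340,215
JPY 111,340,215 × 0.093736 (sell JPY at bid) = SEK 10,436,586.39
SEK 10,436,586.39 ÷ 1.3436 (buy CNY at ask) = CNY 7,767,629.05

Net profit: CNY 182,629.05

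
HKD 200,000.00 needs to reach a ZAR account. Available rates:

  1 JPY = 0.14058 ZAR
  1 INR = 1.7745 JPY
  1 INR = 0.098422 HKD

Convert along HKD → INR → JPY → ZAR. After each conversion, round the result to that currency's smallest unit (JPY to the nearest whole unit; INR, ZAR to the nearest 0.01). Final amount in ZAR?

HKD 200,000.00 ÷ 0.098422 = INR 2,032,066.00
INR 2,032,066.00 × 1.7745 = JPY 3,605,901
JPY 3,605,901 × 0.14058 = ZAR 506,917.56

ZAR 506,917.56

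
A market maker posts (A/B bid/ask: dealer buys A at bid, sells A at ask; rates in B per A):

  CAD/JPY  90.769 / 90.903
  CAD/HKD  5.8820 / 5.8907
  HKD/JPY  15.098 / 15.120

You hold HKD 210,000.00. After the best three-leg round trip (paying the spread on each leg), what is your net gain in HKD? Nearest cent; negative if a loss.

Net profit: HKD 4,012.01

Best loop HKD → CAD → JPY → HKD:
HKD 210,000.00 ÷ 5.8907 (buy CAD at ask) = CAD 35,649.41
CAD 35,649.41 × 90.769 (sell CAD at bid) = JPY 3,235,862
JPY 3,235,862 ÷ 15.120 (buy HKD at ask) = HKD 214,012.01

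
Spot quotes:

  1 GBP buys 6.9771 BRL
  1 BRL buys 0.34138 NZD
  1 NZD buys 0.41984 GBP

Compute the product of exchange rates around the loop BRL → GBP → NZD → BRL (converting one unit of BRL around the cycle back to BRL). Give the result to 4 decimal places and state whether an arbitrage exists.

1.0000 (no arbitrage)

Around BRL → GBP → NZD → BRL: 1 ÷ 6.9771 ÷ 0.41984 ÷ 0.34138 = 1.000007
Product ≈ 1 (deviation 0.001%, within rounding noise).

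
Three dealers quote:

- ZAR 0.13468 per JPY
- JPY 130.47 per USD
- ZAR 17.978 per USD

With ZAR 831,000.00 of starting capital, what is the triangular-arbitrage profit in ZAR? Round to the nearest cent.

Profitable loop is ZAR → JPY → USD → ZAR:
ZAR 831,000.00 ÷ 0.13468 = JPY 6,170,181
JPY 6,170,181 ÷ 130.47 = USD 47,291.95
USD 47,291.95 × 17.978 = ZAR 850,214.74
Profit = ZAR 850,214.74 − ZAR 831,000.00

Profit: ZAR 19,214.74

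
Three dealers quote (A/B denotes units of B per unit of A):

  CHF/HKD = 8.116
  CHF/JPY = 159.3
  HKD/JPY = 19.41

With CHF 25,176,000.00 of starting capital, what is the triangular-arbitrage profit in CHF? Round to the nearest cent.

Profitable loop is CHF → JPY → HKD → CHF:
CHF 25,176,000.00 × 159.3 = JPY 4,010,536,800
JPY 4,010,536,800 ÷ 19.41 = HKD 206,622,194.74
HKD 206,622,194.74 ÷ 8.116 = CHF 25,458,624.29
Profit = CHF 25,458,624.29 − CHF 25,176,000.00

Profit: CHF 282,624.29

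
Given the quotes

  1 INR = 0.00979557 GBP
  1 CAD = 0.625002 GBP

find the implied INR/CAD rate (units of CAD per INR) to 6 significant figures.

INR/CAD = 0.0156729

1 INR × 0.00979557 = 0.00979557 GBP
0.00979557 GBP ÷ 0.625002 = 0.0156729 CAD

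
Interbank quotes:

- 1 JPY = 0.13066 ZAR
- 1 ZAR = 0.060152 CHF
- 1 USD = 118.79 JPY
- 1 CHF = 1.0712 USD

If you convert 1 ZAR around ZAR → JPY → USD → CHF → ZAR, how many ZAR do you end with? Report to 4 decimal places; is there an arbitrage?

Around ZAR → JPY → USD → CHF → ZAR: 1 ÷ 0.13066 ÷ 118.79 ÷ 1.0712 ÷ 0.060152 = 0.999901
Product ≈ 1 (deviation 0.010%, within rounding noise).

0.9999 (no arbitrage)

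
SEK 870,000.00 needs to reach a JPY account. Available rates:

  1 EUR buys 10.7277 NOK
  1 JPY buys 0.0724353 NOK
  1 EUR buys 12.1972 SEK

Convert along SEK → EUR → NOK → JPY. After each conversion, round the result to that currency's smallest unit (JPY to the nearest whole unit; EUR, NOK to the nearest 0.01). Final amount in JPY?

JPY 10,563,686

SEK 870,000.00 ÷ 12.1972 = EUR 71,327.85
EUR 71,327.85 × 10.7277 = NOK 765,183.78
NOK 765,183.78 ÷ 0.0724353 = JPY 10,563,686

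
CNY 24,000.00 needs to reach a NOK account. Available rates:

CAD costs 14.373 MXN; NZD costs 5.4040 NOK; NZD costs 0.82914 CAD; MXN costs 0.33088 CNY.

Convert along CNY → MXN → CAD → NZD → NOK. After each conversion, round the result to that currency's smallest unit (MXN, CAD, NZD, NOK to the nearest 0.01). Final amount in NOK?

NOK 32,891.34

CNY 24,000.00 ÷ 0.33088 = MXN 72,533.85
MXN 72,533.85 ÷ 14.373 = CAD 5,046.54
CAD 5,046.54 ÷ 0.82914 = NZD 6,086.48
NZD 6,086.48 × 5.4040 = NOK 32,891.34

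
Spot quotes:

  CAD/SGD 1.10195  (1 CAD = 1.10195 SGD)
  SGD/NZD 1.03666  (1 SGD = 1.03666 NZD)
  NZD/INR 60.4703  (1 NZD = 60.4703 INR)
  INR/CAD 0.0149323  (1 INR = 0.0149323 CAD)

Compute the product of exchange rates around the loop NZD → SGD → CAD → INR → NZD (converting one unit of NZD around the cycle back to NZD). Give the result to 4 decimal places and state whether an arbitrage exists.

Around NZD → SGD → CAD → INR → NZD: 1 ÷ 1.03666 ÷ 1.10195 ÷ 0.0149323 ÷ 60.4703 = 0.969467
Product < 1; profitable direction is NZD → INR → CAD → SGD → NZD.

0.9695 (arbitrage exists)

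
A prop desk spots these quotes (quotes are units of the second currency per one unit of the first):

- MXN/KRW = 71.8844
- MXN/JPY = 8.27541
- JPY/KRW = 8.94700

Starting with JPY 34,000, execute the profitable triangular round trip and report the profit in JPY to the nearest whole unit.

Profitable loop is JPY → KRW → MXN → JPY:
JPY 34,000 × 8.94700 = KRW 304,198
KRW 304,198 ÷ 71.8844 = MXN 4,231.77
MXN 4,231.77 × 8.27541 = JPY 35,020
Profit = JPY 35,020 − JPY 34,000

Profit: JPY 1,020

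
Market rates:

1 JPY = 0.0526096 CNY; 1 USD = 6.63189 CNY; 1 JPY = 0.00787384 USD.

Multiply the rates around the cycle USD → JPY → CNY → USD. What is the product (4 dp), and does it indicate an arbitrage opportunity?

1.0075 (arbitrage exists)

Around USD → JPY → CNY → USD: 1 ÷ 0.00787384 × 0.0526096 ÷ 6.63189 = 1.007491
Product > 1; profitable direction is USD → JPY → CNY → USD.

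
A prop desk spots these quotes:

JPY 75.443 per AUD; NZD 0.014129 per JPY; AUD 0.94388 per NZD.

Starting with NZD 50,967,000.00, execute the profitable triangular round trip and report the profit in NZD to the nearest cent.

Profit: NZD 311,608.30

Profitable loop is NZD → AUD → JPY → NZD:
NZD 50,967,000.00 × 0.94388 = AUD 48,106,731.96
AUD 48,106,731.96 × 75.443 = JPY 3,629,316,179
JPY 3,629,316,179 × 0.014129 = NZD 51,278,608.30
Profit = NZD 51,278,608.30 − NZD 50,967,000.00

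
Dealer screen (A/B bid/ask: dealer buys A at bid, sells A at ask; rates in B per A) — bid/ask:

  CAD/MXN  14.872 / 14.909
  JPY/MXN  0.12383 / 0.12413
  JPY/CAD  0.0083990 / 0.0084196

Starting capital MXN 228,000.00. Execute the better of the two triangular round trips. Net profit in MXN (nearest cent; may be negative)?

Best loop MXN → JPY → CAD → MXN:
MXN 228,000.00 ÷ 0.12413 (buy JPY at ask) = JPY 1,836,784
JPY 1,836,784 × 0.0083990 (sell JPY at bid) = CAD 15,427.15
CAD 15,427.15 × 14.872 (sell CAD at bid) = MXN 229,432.56

Net profit: MXN 1,432.56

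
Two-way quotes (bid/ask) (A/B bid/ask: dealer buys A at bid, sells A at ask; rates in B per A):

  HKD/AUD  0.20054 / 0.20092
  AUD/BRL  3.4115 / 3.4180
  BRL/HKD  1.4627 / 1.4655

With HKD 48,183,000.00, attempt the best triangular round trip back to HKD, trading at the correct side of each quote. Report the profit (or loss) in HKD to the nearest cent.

Best loop HKD → AUD → BRL → HKD:
HKD 48,183,000.00 × 0.20054 (sell HKD at bid) = AUD 9,662,618.82
AUD 9,662,618.82 × 3.4115 (sell AUD at bid) = BRL 32,964,024.10
BRL 32,964,024.10 × 1.4627 (sell BRL at bid) = HKD 48,216,478.06

Net profit: HKD 33,478.06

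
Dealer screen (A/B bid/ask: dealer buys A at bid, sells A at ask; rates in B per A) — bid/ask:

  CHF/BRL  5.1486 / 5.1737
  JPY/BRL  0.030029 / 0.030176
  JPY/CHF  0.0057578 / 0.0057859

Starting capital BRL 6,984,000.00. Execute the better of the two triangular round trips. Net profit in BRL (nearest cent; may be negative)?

Net profit: BRL 22,045.20

Best loop BRL → CHF → JPY → BRL:
BRL 6,984,000.00 ÷ 5.1737 (buy CHF at ask) = CHF 1,349,904.32
CHF 1,349,904.32 ÷ 0.0057859 (buy JPY at ask) = JPY 233,309,308
JPY 233,309,308 × 0.030029 (sell JPY at bid) = BRL 7,006,045.20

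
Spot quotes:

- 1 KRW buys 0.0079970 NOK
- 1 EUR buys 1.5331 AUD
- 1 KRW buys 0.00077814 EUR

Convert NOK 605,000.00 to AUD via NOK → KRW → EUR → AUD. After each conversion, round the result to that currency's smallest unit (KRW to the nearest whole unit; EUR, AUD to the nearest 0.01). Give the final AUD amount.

NOK 605,000.00 ÷ 0.0079970 = KRW 75,653,370
KRW 75,653,370 × 0.00077814 = EUR 58,868.91
EUR 58,868.91 × 1.5331 = AUD 90,251.93

AUD 90,251.93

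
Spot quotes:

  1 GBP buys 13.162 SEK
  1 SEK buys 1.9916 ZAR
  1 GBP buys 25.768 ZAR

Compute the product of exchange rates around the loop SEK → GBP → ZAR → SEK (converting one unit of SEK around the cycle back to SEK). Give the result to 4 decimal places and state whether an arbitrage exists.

0.9830 (arbitrage exists)

Around SEK → GBP → ZAR → SEK: 1 ÷ 13.162 × 25.768 ÷ 1.9916 = 0.983007
Product < 1; profitable direction is SEK → ZAR → GBP → SEK.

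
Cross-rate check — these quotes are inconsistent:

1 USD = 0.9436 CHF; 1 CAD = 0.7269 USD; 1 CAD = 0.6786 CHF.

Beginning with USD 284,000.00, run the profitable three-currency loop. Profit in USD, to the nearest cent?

Profitable loop is USD → CHF → CAD → USD:
USD 284,000.00 × 0.9436 = CHF 267,982.40
CHF 267,982.40 ÷ 0.6786 = CAD 394,904.80
CAD 394,904.80 × 0.7269 = USD 287,056.30
Profit = USD 287,056.30 − USD 284,000.00

Profit: USD 3,056.30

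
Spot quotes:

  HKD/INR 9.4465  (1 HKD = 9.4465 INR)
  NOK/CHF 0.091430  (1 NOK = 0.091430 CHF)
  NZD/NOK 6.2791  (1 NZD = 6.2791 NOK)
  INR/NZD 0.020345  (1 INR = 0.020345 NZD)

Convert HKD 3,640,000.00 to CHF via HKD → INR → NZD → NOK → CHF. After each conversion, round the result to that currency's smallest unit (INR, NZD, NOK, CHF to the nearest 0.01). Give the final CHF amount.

CHF 401,620.73

HKD 3,640,000.00 × 9.4465 = INR 34,385,260.00
INR 34,385,260.00 × 0.020345 = NZD 699,568.11
NZD 699,568.11 × 6.2791 = NOK 4,392,658.12
NOK 4,392,658.12 × 0.091430 = CHF 401,620.73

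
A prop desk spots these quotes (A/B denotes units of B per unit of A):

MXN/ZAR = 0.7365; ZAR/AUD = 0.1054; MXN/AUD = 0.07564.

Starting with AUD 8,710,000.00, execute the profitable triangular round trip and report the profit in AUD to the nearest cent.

Profit: AUD 228,815.98

Profitable loop is AUD → MXN → ZAR → AUD:
AUD 8,710,000.00 ÷ 0.07564 = MXN 115,150,713.91
MXN 115,150,713.91 × 0.7365 = ZAR 84,808,500.79
ZAR 84,808,500.79 × 0.1054 = AUD 8,938,815.98
Profit = AUD 8,938,815.98 − AUD 8,710,000.00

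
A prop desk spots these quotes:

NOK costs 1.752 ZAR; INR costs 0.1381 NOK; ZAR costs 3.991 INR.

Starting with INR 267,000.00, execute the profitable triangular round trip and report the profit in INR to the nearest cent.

Profit: INR 9,504.21

Profitable loop is INR → ZAR → NOK → INR:
INR 267,000.00 ÷ 3.991 = ZAR 66,900.53
ZAR 66,900.53 ÷ 1.752 = NOK 38,185.23
NOK 38,185.23 ÷ 0.1381 = INR 276,504.21
Profit = INR 276,504.21 − INR 267,000.00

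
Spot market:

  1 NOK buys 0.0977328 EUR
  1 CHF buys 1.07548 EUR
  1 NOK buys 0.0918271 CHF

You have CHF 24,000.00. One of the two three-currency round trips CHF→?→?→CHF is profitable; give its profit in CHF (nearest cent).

Profitable loop is CHF → EUR → NOK → CHF:
CHF 24,000.00 × 1.07548 = EUR 25,811.52
EUR 25,811.52 ÷ 0.0977328 = NOK 264,102.94
NOK 264,102.94 × 0.0918271 = CHF 24,251.81
Profit = CHF 24,251.81 − CHF 24,000.00

Profit: CHF 251.81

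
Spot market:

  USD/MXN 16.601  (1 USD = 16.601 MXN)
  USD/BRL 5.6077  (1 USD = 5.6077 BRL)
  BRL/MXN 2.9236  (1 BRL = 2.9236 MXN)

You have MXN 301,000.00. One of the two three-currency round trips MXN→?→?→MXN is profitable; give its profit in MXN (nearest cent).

Profitable loop is MXN → BRL → USD → MXN:
MXN 301,000.00 ÷ 2.9236 = BRL 102,955.26
BRL 102,955.26 ÷ 5.6077 = USD 18,359.62
USD 18,359.62 × 16.601 = MXN 304,788.11
Profit = MXN 304,788.11 − MXN 301,000.00

Profit: MXN 3,788.11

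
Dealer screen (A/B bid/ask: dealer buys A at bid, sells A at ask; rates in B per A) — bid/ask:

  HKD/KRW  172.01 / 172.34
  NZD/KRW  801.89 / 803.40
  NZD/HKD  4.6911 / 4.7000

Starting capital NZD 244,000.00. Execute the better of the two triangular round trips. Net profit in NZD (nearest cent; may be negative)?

Best loop NZD → HKD → KRW → NZD:
NZD 244,000.00 × 4.6911 (sell NZD at bid) = HKD 1,144,628.40
HKD 1,144,628.40 × 172.01 (sell HKD at bid) = KRW 196,887,531
KRW 196,887,531 ÷ 803.40 (buy NZD at ask) = NZD 245,067.88

Net profit: NZD 1,067.88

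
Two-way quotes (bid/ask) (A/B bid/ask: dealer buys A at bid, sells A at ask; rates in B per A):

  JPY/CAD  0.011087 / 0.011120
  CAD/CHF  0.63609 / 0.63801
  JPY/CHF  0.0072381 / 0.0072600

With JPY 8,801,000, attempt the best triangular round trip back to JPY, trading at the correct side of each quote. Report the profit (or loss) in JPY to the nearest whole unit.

Best loop JPY → CHF → CAD → JPY:
JPY 8,801,000 × 0.0072381 (sell JPY at bid) = CHF 63,702.52
CHF 63,702.52 ÷ 0.63801 (buy CAD at ask) = CAD 99,845.64
CAD 99,845.64 ÷ 0.011120 (buy JPY at ask) = JPY 8,978,925

Net profit: JPY 177,925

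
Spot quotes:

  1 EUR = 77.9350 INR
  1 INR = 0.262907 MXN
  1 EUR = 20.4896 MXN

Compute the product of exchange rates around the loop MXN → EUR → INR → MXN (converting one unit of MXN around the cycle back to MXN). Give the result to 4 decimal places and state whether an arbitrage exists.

1.0000 (no arbitrage)

Around MXN → EUR → INR → MXN: 1 ÷ 20.4896 × 77.9350 × 0.262907 = 1.000003
Product ≈ 1 (deviation 0.000%, within rounding noise).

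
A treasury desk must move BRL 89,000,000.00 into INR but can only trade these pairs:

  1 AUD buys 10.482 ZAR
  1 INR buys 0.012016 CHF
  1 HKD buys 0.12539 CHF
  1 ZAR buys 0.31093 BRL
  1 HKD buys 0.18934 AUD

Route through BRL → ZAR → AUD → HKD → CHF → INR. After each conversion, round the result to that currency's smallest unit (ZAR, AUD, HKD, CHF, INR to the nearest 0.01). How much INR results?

BRL 89,000,000.00 ÷ 0.31093 = ZAR 286,238,060.01
ZAR 286,238,060.01 ÷ 10.482 = AUD 27,307,580.62
AUD 27,307,580.62 ÷ 0.18934 = HKD 144,225,100.98
HKD 144,225,100.98 × 0.12539 = CHF 18,084,385.41
CHF 18,084,385.41 ÷ 0.012016 = INR 1,505,025,416.94

INR 1,505,025,416.94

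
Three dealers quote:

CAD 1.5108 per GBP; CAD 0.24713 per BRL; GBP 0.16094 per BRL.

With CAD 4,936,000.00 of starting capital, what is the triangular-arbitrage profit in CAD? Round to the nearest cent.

Profit: CAD 80,833.03

Profitable loop is CAD → GBP → BRL → CAD:
CAD 4,936,000.00 ÷ 1.5108 = GBP 3,267,143.24
GBP 3,267,143.24 ÷ 0.16094 = BRL 20,300,380.49
BRL 20,300,380.49 × 0.24713 = CAD 5,016,833.03
Profit = CAD 5,016,833.03 − CAD 4,936,000.00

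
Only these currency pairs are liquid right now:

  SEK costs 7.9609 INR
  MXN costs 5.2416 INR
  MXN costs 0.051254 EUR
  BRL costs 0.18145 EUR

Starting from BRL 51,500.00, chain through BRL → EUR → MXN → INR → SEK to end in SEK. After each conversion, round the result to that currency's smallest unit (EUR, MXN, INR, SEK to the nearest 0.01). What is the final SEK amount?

SEK 120,043.29

BRL 51,500.00 × 0.18145 = EUR 9,344.67
EUR 9,344.67 ÷ 0.051254 = MXN 182,320.79
MXN 182,320.79 × 5.2416 = INR 955,652.65
INR 955,652.65 ÷ 7.9609 = SEK 120,043.29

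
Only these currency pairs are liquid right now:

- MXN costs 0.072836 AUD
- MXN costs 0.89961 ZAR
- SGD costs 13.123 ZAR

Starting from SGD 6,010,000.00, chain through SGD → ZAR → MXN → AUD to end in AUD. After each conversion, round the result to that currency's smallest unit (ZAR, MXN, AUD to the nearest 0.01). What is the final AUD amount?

AUD 6,385,566.23

SGD 6,010,000.00 × 13.123 = ZAR 78,869,230.00
ZAR 78,869,230.00 ÷ 0.89961 = MXN 87,670,468.31
MXN 87,670,468.31 × 0.072836 = AUD 6,385,566.23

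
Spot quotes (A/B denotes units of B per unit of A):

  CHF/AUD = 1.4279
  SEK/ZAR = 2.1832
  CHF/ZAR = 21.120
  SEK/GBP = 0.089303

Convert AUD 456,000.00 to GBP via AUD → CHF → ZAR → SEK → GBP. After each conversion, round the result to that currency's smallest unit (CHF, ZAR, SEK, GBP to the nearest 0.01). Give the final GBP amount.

GBP 275,888.43

AUD 456,000.00 ÷ 1.4279 = CHF 319,350.09
CHF 319,350.09 × 21.120 = ZAR 6,744,673.90
ZAR 6,744,673.90 ÷ 2.1832 = SEK 3,089,352.28
SEK 3,089,352.28 × 0.089303 = GBP 275,888.43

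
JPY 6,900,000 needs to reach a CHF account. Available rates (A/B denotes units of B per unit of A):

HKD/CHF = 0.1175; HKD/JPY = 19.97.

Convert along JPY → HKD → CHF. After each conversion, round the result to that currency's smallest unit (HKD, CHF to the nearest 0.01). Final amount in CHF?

CHF 40,598.40

JPY 6,900,000 ÷ 19.97 = HKD 345,518.28
HKD 345,518.28 × 0.1175 = CHF 40,598.40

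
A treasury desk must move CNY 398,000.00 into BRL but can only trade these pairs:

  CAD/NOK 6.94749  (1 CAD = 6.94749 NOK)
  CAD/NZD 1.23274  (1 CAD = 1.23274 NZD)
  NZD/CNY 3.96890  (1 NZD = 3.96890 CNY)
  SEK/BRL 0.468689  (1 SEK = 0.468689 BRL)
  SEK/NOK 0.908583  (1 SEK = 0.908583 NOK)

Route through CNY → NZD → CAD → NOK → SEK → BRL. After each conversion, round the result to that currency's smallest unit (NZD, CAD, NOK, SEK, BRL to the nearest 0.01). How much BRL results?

CNY 398,000.00 ÷ 3.96890 = NZD 100,279.67
NZD 100,279.67 ÷ 1.23274 = CAD 81,346.98
CAD 81,346.98 × 6.94749 = NOK 565,157.33
NOK 565,157.33 ÷ 0.908583 = SEK 622,020.59
SEK 622,020.59 × 0.468689 = BRL 291,534.21

BRL 291,534.21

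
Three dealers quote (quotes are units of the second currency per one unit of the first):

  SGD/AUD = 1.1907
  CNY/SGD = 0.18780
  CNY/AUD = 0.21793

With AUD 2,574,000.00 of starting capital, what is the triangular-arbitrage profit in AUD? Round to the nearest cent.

Profit: AUD 67,128.10

Profitable loop is AUD → CNY → SGD → AUD:
AUD 2,574,000.00 ÷ 0.21793 = CNY 11,811,132.01
CNY 11,811,132.01 × 0.18780 = SGD 2,218,130.59
SGD 2,218,130.59 × 1.1907 = AUD 2,641,128.10
Profit = AUD 2,641,128.10 − AUD 2,574,000.00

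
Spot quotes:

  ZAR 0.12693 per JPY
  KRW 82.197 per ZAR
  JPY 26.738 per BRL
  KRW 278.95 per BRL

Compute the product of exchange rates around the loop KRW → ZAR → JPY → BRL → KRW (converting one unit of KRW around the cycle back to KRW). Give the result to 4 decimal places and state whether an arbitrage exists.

Around KRW → ZAR → JPY → BRL → KRW: 1 ÷ 82.197 ÷ 0.12693 ÷ 26.738 × 278.95 = 0.999948
Product ≈ 1 (deviation 0.005%, within rounding noise).

0.9999 (no arbitrage)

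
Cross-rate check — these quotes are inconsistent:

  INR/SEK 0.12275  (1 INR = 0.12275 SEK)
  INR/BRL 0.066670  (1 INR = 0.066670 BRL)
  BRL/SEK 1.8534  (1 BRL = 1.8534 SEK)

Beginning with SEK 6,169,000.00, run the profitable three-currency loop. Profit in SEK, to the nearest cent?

Profitable loop is SEK → INR → BRL → SEK:
SEK 6,169,000.00 ÷ 0.12275 = INR 50,256,619.14
INR 50,256,619.14 × 0.066670 = BRL 3,350,608.80
BRL 3,350,608.80 × 1.8534 = SEK 6,210,018.35
Profit = SEK 6,210,018.35 − SEK 6,169,000.00

Profit: SEK 41,018.35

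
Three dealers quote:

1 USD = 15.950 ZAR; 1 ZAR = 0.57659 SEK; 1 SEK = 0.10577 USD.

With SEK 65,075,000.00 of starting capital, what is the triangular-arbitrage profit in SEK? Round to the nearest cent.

Profit: SEK 1,824,655.14

Profitable loop is SEK → ZAR → USD → SEK:
SEK 65,075,000.00 ÷ 0.57659 = ZAR 112,861,825.56
ZAR 112,861,825.56 ÷ 15.950 = USD 7,075,976.52
USD 7,075,976.52 ÷ 0.10577 = SEK 66,899,655.14
Profit = SEK 66,899,655.14 − SEK 65,075,000.00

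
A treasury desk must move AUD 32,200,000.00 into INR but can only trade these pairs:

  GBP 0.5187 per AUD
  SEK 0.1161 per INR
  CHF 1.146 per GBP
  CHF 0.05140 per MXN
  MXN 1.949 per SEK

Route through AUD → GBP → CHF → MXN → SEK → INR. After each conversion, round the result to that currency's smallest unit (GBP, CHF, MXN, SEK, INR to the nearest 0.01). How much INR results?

AUD 32,200,000.00 × 0.5187 = GBP 16,702,140.00
GBP 16,702,140.00 × 1.146 = CHF 19,140,652.44
CHF 19,140,652.44 ÷ 0.05140 = MXN 372,386,234.24
MXN 372,386,234.24 ÷ 1.949 = SEK 191,065,281.81
SEK 191,065,281.81 ÷ 0.1161 = INR 1,645,695,795.09

INR 1,645,695,795.09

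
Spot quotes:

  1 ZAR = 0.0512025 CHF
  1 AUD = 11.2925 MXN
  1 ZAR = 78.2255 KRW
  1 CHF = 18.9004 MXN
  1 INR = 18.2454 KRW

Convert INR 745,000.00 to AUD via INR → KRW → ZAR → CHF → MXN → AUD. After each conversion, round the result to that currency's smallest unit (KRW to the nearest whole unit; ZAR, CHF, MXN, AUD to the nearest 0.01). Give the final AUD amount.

AUD 14,891.32

INR 745,000.00 × 18.2454 = KRW 13,592,823
KRW 13,592,823 ÷ 78.2255 = ZAR 173,764.60
ZAR 173,764.60 × 0.0512025 = CHF 8,897.18
CHF 8,897.18 × 18.9004 = MXN 168,160.26
MXN 168,160.26 ÷ 11.2925 = AUD 14,891.32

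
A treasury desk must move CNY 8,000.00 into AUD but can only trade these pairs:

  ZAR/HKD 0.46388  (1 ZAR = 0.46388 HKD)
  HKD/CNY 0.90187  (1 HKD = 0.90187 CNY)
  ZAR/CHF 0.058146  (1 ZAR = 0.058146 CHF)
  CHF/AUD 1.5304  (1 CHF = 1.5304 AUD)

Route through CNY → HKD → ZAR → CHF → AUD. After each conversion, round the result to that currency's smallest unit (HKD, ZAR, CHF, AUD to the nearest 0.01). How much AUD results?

AUD 1,701.64

CNY 8,000.00 ÷ 0.90187 = HKD 8,870.46
HKD 8,870.46 ÷ 0.46388 = ZAR 19,122.32
ZAR 19,122.32 × 0.058146 = CHF 1,111.89
CHF 1,111.89 × 1.5304 = AUD 1,701.64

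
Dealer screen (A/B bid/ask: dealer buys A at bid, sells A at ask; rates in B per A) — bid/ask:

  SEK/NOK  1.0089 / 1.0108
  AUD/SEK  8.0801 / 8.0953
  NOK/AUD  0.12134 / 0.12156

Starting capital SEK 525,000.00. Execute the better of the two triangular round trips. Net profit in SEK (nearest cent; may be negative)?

Net profit: SEK 2,801.27

Best loop SEK → AUD → NOK → SEK:
SEK 525,000.00 ÷ 8.0953 (buy AUD at ask) = AUD 64,852.45
AUD 64,852.45 ÷ 0.12156 (buy NOK at ask) = NOK 533,501.52
NOK 533,501.52 ÷ 1.0108 (buy SEK at ask) = SEK 527,801.27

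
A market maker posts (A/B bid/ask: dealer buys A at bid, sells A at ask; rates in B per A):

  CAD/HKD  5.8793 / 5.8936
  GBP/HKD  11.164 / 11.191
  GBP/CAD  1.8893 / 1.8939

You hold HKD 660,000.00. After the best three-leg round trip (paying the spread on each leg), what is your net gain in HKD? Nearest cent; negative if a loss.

Net profit: HKD 124.82

Best loop HKD → CAD → GBP → HKD:
HKD 660,000.00 ÷ 5.8936 (buy CAD at ask) = CAD 111,985.88
CAD 111,985.88 ÷ 1.8939 (buy GBP at ask) = GBP 59,129.78
GBP 59,129.78 × 11.164 (sell GBP at bid) = HKD 660,124.82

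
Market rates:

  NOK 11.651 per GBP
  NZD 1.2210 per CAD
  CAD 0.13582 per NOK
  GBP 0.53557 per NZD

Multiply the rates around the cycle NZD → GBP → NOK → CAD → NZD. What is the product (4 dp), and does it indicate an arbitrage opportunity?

1.0348 (arbitrage exists)

Around NZD → GBP → NOK → CAD → NZD: 1 × 0.53557 × 11.651 × 0.13582 × 1.2210 = 1.034806
Product > 1; profitable direction is NZD → GBP → NOK → CAD → NZD.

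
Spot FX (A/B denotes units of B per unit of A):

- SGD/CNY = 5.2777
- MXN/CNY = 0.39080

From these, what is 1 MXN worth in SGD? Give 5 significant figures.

MXN/SGD = 0.074047

1 MXN × 0.39080 = 0.3908 CNY
0.3908 CNY ÷ 5.2777 = 0.0740474 SGD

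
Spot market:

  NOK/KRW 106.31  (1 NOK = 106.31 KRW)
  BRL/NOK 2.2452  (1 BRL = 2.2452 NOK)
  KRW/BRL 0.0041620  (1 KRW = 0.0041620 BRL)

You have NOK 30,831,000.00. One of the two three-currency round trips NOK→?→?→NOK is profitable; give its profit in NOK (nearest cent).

Profitable loop is NOK → BRL → KRW → NOK:
NOK 30,831,000.00 ÷ 2.2452 = BRL 13,731,961.52
BRL 13,731,961.52 ÷ 0.0041620 = KRW 3,299,366,054
KRW 3,299,366,054 ÷ 106.31 = NOK 31,035,331.15
Profit = NOK 31,035,331.15 − NOK 30,831,000.00

Profit: NOK 204,331.15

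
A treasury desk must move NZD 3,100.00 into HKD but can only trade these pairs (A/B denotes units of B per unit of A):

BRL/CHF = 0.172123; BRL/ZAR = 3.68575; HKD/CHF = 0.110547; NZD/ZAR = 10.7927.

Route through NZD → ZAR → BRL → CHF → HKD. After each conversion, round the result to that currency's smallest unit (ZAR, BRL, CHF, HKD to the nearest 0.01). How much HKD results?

HKD 14,133.72

NZD 3,100.00 × 10.7927 = ZAR 33,457.37
ZAR 33,457.37 ÷ 3.68575 = BRL 9,077.49
BRL 9,077.49 × 0.172123 = CHF 1,562.44
CHF 1,562.44 ÷ 0.110547 = HKD 14,133.72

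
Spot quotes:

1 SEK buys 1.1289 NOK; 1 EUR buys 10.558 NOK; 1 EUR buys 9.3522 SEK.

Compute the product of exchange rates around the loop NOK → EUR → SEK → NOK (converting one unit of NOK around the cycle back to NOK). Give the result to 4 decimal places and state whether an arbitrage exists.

Around NOK → EUR → SEK → NOK: 1 ÷ 10.558 × 9.3522 × 1.1289 = 0.999971
Product ≈ 1 (deviation 0.003%, within rounding noise).

1.0000 (no arbitrage)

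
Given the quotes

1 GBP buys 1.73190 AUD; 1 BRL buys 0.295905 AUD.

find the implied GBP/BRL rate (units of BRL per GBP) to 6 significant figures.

GBP/BRL = 5.85289

1 GBP × 1.73190 = 1.7319 AUD
1.7319 AUD ÷ 0.295905 = 5.85289 BRL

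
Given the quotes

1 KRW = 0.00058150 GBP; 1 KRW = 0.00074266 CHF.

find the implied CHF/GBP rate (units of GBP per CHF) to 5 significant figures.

1 CHF ÷ 0.00074266 = 1346.51 KRW
1346.51 KRW × 0.00058150 = 0.782996 GBP

CHF/GBP = 0.78300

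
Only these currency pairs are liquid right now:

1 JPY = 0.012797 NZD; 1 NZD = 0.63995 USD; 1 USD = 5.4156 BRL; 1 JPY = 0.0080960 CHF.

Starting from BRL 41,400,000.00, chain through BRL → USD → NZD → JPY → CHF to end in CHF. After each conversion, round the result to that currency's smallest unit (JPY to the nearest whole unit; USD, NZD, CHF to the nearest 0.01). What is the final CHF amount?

CHF 7,557,358.90

BRL 41,400,000.00 ÷ 5.4156 = USD 7,644,582.32
USD 7,644,582.32 ÷ 0.63995 = NZD 11,945,593.12
NZD 11,945,593.12 ÷ 0.012797 = JPY 933,468,244
JPY 933,468,244 × 0.0080960 = CHF 7,557,358.90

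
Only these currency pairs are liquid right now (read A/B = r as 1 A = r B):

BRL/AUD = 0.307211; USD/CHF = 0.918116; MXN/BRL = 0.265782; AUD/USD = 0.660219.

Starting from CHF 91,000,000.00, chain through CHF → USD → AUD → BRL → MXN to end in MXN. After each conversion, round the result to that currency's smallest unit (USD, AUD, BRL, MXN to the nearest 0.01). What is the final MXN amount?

CHF 91,000,000.00 ÷ 0.918116 = USD 99,116,015.84
USD 99,116,015.84 ÷ 0.660219 = AUD 150,125,967.05
AUD 150,125,967.05 ÷ 0.307211 = BRL 488,673,800.91
BRL 488,673,800.91 ÷ 0.265782 = MXN 1,838,626,396.48

MXN 1,838,626,396.48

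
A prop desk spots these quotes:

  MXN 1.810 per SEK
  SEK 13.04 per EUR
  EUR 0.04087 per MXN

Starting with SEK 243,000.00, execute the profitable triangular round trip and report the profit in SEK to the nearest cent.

Profitable loop is SEK → EUR → MXN → SEK:
SEK 243,000.00 ÷ 13.04 = EUR 18,634.97
EUR 18,634.97 ÷ 0.04087 = MXN 455,957.16
MXN 455,957.16 ÷ 1.810 = SEK 251,910.04
Profit = SEK 251,910.04 − SEK 243,000.00

Profit: SEK 8,910.04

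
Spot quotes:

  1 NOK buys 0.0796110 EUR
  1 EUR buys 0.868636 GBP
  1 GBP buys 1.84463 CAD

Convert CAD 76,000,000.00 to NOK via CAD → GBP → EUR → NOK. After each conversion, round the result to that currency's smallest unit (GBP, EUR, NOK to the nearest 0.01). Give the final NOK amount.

NOK 595,790,290.41

CAD 76,000,000.00 ÷ 1.84463 = GBP 41,200,674.39
GBP 41,200,674.39 ÷ 0.868636 = EUR 47,431,460.81
EUR 47,431,460.81 ÷ 0.0796110 = NOK 595,790,290.41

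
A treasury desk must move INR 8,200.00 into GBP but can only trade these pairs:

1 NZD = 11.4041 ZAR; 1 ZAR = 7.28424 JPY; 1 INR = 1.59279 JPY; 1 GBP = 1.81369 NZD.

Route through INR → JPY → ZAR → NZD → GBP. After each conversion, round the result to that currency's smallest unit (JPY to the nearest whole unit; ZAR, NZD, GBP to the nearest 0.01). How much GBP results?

GBP 86.69

INR 8,200.00 × 1.59279 = JPY 13,061
JPY 13,061 ÷ 7.28424 = ZAR 1,793.05
ZAR 1,793.05 ÷ 11.4041 = NZD 157.23
NZD 157.23 ÷ 1.81369 = GBP 86.69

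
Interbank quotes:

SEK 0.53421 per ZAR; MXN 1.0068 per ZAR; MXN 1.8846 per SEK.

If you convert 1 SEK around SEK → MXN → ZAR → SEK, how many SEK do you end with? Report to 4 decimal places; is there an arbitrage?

Around SEK → MXN → ZAR → SEK: 1 × 1.8846 ÷ 1.0068 × 0.53421 = 0.999972
Product ≈ 1 (deviation 0.003%, within rounding noise).

1.0000 (no arbitrage)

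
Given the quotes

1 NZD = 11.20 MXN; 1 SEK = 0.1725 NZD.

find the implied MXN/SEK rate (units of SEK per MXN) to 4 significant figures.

MXN/SEK = 0.5176

1 MXN ÷ 11.20 = 0.0892857 NZD
0.0892857 NZD ÷ 0.1725 = 0.517598 SEK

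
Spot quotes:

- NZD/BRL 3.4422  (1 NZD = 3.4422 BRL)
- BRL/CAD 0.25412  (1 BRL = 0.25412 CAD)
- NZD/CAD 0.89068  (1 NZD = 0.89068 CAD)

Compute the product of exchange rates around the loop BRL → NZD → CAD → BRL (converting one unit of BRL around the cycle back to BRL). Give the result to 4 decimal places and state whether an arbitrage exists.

1.0182 (arbitrage exists)

Around BRL → NZD → CAD → BRL: 1 ÷ 3.4422 × 0.89068 ÷ 0.25412 = 1.018232
Product > 1; profitable direction is BRL → NZD → CAD → BRL.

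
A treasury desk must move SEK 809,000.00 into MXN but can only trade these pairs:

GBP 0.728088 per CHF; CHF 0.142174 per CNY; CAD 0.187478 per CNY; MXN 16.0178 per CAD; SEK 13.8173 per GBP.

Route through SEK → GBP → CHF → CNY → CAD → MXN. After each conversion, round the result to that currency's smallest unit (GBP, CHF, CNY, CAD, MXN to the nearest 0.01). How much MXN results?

SEK 809,000.00 ÷ 13.8173 = GBP 58,549.79
GBP 58,549.79 ÷ 0.728088 = CHF 80,415.82
CHF 80,415.82 ÷ 0.142174 = CNY 565,615.51
CNY 565,615.51 × 0.187478 = CAD 106,040.46
CAD 106,040.46 × 16.0178 = MXN 1,698,534.88

MXN 1,698,534.88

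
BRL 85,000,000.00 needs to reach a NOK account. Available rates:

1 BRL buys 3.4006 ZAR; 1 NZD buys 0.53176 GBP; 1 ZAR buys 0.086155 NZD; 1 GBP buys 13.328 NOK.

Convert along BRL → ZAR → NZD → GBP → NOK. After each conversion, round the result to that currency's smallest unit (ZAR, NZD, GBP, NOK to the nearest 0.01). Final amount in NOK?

NOK 176,496,302.96

BRL 85,000,000.00 × 3.4006 = ZAR 289,051,000.00
ZAR 289,051,000.00 × 0.086155 = NZD 24,903,188.90
NZD 24,903,188.90 × 0.53176 = GBP 13,242,519.73
GBP 13,242,519.73 × 13.328 = NOK 176,496,302.96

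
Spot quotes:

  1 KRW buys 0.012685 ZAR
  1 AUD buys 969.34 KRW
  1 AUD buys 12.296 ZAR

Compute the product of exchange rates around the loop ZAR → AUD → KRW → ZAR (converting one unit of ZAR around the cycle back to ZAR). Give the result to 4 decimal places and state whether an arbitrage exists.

1.0000 (no arbitrage)

Around ZAR → AUD → KRW → ZAR: 1 ÷ 12.296 × 969.34 × 0.012685 = 1.000006
Product ≈ 1 (deviation 0.001%, within rounding noise).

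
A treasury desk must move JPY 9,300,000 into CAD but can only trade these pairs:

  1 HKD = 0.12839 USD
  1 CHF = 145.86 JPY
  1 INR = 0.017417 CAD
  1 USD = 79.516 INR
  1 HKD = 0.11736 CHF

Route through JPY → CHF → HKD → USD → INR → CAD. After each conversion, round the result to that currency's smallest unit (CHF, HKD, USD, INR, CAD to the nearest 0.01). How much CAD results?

JPY 9,300,000 ÷ 145.86 = CHF 63,759.77
CHF 63,759.77 ÷ 0.11736 = HKD 543,283.66
HKD 543,283.66 × 0.12839 = USD 69,752.19
USD 69,752.19 × 79.516 = INR 5,546,415.14
INR 5,546,415.14 × 0.017417 = CAD 96,601.91

CAD 96,601.91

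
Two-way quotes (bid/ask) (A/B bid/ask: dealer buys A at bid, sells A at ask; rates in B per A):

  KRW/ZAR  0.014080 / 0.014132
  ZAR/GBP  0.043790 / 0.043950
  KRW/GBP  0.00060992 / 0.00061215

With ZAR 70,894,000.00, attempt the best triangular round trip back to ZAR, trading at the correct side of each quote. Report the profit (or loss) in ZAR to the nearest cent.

Best loop ZAR → GBP → KRW → ZAR:
ZAR 70,894,000.00 × 0.043790 (sell ZAR at bid) = GBP 3,104,448.26
GBP 3,104,448.26 ÷ 0.00061215 (buy KRW at ask) = KRW 5,071,384,889
KRW 5,071,384,889 × 0.014080 (sell KRW at bid) = ZAR 71,405,099.24

Net profit: ZAR 511,099.24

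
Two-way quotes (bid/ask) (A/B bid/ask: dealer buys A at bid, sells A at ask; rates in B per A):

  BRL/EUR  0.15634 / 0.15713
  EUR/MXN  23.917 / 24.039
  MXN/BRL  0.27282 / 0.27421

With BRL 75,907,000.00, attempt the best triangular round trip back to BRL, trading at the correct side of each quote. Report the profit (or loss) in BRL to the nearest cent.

Net profit: BRL 1,527,561.49

Best loop BRL → EUR → MXN → BRL:
BRL 75,907,000.00 × 0.15634 (sell BRL at bid) = EUR 11,867,300.38
EUR 11,867,300.38 × 23.917 (sell EUR at bid) = MXN 283,830,223.19
MXN 283,830,223.19 × 0.27282 (sell MXN at bid) = BRL 77,434,561.49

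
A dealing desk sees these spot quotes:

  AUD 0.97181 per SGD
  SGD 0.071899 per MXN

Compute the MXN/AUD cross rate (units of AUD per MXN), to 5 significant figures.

1 MXN × 0.071899 = 0.071899 SGD
0.071899 SGD × 0.97181 = 0.0698722 AUD

MXN/AUD = 0.069872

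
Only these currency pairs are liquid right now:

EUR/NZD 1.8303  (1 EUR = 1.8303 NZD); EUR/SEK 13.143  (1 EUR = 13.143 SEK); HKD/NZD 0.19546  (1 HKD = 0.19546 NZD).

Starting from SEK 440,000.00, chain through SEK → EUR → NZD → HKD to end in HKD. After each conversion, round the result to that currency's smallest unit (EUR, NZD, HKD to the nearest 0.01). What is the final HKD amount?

HKD 313,489.20

SEK 440,000.00 ÷ 13.143 = EUR 33,477.90
EUR 33,477.90 × 1.8303 = NZD 61,274.60
NZD 61,274.60 ÷ 0.19546 = HKD 313,489.20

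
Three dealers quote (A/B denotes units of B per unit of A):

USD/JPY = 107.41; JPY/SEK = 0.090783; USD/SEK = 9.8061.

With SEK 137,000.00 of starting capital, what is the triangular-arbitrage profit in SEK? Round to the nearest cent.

Profit: SEK 774.12

Profitable loop is SEK → JPY → USD → SEK:
SEK 137,000.00 ÷ 0.090783 = JPY 1,509,093
JPY 1,509,093 ÷ 107.41 = USD 14,049.84
USD 14,049.84 × 9.8061 = SEK 137,774.12
Profit = SEK 137,774.12 − SEK 137,000.00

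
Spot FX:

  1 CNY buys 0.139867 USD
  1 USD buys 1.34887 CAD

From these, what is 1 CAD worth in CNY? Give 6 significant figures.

CAD/CNY = 5.30047

1 CAD ÷ 1.34887 = 0.741361 USD
0.741361 USD ÷ 0.139867 = 5.30047 CNY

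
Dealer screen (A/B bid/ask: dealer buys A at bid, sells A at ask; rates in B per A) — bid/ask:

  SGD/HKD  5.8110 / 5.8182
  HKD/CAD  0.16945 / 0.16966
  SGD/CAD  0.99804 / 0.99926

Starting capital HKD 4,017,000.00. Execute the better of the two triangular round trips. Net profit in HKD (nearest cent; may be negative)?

Best loop HKD → SGD → CAD → HKD:
HKD 4,017,000.00 ÷ 5.8182 (buy SGD at ask) = SGD 690,419.72
SGD 690,419.72 × 0.99804 (sell SGD at bid) = CAD 689,066.49
CAD 689,066.49 ÷ 0.16966 (buy HKD at ask) = HKD 4,061,455.23

Net profit: HKD 44,455.23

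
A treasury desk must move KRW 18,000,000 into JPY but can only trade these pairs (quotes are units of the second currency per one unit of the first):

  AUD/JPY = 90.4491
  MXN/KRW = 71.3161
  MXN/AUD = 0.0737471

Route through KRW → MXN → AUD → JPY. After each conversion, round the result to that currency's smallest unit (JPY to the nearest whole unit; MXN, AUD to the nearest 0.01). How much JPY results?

KRW 18,000,000 ÷ 71.3161 = MXN 252,397.42
MXN 252,397.42 × 0.0737471 = AUD 18,613.58
AUD 18,613.58 × 90.4491 = JPY 1,683,582

JPY 1,683,582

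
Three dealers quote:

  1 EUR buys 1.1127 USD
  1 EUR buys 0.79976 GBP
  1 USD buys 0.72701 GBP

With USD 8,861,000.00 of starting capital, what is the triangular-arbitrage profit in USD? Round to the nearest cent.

Profitable loop is USD → GBP → EUR → USD:
USD 8,861,000.00 × 0.72701 = GBP 6,442,035.61
GBP 6,442,035.61 ÷ 0.79976 = EUR 8,054,961.00
EUR 8,054,961.00 × 1.1127 = USD 8,962,755.11
Profit = USD 8,962,755.11 − USD 8,861,000.00

Profit: USD 101,755.11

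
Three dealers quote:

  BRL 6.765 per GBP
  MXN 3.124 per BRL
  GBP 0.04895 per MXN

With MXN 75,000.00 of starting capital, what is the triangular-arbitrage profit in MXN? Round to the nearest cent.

Profit: MXN 2,587.68

Profitable loop is MXN → GBP → BRL → MXN:
MXN 75,000.00 × 0.04895 = GBP 3,671.25
GBP 3,671.25 × 6.765 = BRL 24,836.01
BRL 24,836.01 × 3.124 = MXN 77,587.68
Profit = MXN 77,587.68 − MXN 75,000.00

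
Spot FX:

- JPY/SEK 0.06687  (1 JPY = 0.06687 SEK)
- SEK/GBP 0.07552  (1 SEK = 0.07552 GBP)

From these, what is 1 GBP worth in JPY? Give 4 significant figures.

GBP/JPY = 198.0

1 GBP ÷ 0.07552 = 13.2415 SEK
13.2415 SEK ÷ 0.06687 = 198.019 JPY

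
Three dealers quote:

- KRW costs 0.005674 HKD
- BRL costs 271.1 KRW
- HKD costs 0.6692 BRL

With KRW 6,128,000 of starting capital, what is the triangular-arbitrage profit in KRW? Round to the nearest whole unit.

Profit: KRW 180,027

Profitable loop is KRW → HKD → BRL → KRW:
KRW 6,128,000 × 0.005674 = HKD 34,770.27
HKD 34,770.27 × 0.6692 = BRL 23,268.27
BRL 23,268.27 × 271.1 = KRW 6,308,027
Profit = KRW 6,308,027 − KRW 6,128,000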